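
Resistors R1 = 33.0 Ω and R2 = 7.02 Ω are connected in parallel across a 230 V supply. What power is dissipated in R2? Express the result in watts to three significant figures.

7540 W

The supply voltage appears across each parallel branch — just use P = V²/R2.
P_R2 = V² / R2 = (230)² / 7.02 Ω = 7536 W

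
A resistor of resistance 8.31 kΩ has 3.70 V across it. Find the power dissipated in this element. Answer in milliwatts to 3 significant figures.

1.65 mW

With V across and R both known, P = V²/R gives the dissipation directly.
P = (3.70 V)² / 8310 Ω = 0.001647 W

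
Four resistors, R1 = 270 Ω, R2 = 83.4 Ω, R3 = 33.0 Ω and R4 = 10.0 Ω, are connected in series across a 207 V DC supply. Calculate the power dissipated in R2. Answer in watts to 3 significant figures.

Every series element carries the same I. Get I from the total resistance, then P = I² × R2.
R_total = 270 + 83.4 + 33.0 + 10.0 = 396.4 Ω
I = V / R_total = 207 / 396.4 = 0.5222 A
P_R2 = I² × R2 = (0.5222)² × 83.4 = 22.74 W

22.7 W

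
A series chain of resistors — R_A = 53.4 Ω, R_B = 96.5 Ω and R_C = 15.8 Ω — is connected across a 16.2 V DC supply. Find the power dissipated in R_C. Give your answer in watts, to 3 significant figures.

0.151 W

Series elements share the same current, so find I first, then use P = I²R.
R_total = 53.4 + 96.5 + 15.8 = 165.7 Ω
I = V / R_total = 16.2 / 165.7 = 0.09777 A
P_R_C = I² × R_C = (0.09777)² × 15.8 = 0.1510 W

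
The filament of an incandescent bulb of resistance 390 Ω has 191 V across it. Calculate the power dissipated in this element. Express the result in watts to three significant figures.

93.5 W

Voltage and resistance are given, so P = V²/R is the one-step route.
P = (191 V)² / 390 Ω = 93.54 W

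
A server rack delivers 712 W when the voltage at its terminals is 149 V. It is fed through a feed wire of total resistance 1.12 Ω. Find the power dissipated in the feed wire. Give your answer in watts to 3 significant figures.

25.6 W

The feed wire and load are in series, so the same current flows in both; the loss is I²R_line.
I = P / V = 712 / 149 = 4.779 A through the feed wire.
P_line = I² R_line = (4.779)² × 1.12 = 25.57 W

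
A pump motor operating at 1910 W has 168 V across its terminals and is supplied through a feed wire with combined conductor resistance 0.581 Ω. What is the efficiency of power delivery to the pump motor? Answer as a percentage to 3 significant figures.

96.2 %

I = P / V = 1910 / 168 = 11.37 A through the feed wire.
P_line = I² R_line = (11.37)² × 0.581 = 75.10 W
P_source = P_load + P_line = 1910 + 75.10 = 1985 W
η = P_load / P_source = 1910 / 1985 = 0.9622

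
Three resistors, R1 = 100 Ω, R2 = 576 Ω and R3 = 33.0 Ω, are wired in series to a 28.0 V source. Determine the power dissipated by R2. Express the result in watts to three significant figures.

In a series string the same current flows through every resistor — find that current, then P = I²R for the one we want.
R_total = 100 + 576 + 33.0 = 709.0 Ω
I = V / R_total = 28.0 / 709.0 = 0.03949 A
P_R2 = I² × R2 = (0.03949)² × 576 = 0.8984 W

0.898 W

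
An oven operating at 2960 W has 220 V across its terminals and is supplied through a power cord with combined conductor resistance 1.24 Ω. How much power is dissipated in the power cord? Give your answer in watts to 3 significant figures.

Line loss is just I²R for the cable — we know both I and R_line directly.
I = P / V = 2960 / 220 = 13.45 A through the power cord.
P_line = I² R_line = (13.45)² × 1.24 = 224.5 W

224 W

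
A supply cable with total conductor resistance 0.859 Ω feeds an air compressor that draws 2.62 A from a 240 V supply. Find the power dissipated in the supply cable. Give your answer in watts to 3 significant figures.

Only the current and the line resistance are needed for the I²R loss.
The supply cable carries the full 2.62 A.
P_line = I² R_line = (2.620)² × 0.859 = 5.897 W

5.90 W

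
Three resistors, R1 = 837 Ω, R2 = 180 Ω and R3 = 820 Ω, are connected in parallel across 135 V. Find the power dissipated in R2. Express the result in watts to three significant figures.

101 W

Every branch has 135 V across it, so for R2 the power is simply V²/R.
P_R2 = V² / R2 = (135)² / 180 Ω = 101.2 W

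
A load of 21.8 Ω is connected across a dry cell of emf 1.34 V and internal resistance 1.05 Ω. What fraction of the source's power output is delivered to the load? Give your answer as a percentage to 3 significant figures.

95.4 %

The source delivers εI, of which I²R reaches the load and I²r is lost; since I is common, η = R/(R+r).
η = R / (R + r) = 21.8 / (21.8 + 1.05) = 0.9540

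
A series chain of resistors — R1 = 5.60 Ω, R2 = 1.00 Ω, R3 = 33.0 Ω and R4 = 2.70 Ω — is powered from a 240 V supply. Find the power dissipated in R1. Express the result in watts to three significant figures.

The current is common to all series resistors; compute it, then apply P = I²R for the target.
R_total = 5.60 + 1.00 + 33.0 + 2.70 = 42.30 Ω
I = V / R_total = 240 / 42.30 = 5.674 A
P_R1 = I² × R1 = (5.674)² × 5.60 = 180.3 W

180 W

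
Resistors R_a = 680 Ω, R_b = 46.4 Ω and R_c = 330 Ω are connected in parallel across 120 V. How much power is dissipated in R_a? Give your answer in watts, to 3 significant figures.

21.2 W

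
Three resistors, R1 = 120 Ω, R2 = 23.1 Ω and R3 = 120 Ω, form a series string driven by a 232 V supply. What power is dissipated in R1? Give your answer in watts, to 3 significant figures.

Since the resistors are in series they all carry the loop current I = V/R_total; the power in any one is I²R.
R_total = 120 + 23.1 + 120 = 263.1 Ω
I = V / R_total = 232 / 263.1 = 0.8818 A
P_R1 = I² × R1 = (0.8818)² × 120 = 93.31 W

93.3 W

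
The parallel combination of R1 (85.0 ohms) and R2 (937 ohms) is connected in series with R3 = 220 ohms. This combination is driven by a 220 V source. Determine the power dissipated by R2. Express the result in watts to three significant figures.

3.53 W

Collapse the R1‖R2 pair into one equivalent R_p; then R_p and R3 form a series string.
R_p = (85.0×937)/(85.0+937) = 77.93 Ω
R_total = R_p + 220 = 77.93 + 220 = 297.9 Ω
I = V / R_total = 220 / 297.9 = 0.7384 A
Voltage across the parallel pair: V_p = I × R_p = 0.7384 × 77.93 = 57.55 V
Use P = V²/R for R2 with V = V_p.
P_R2 = (57.55)² / 937 = 3.534 W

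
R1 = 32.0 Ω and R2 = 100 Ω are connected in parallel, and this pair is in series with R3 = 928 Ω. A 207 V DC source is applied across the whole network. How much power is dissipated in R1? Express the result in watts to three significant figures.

0.868 W

Combine R1 and R2 into their parallel equivalent first, reducing the network to two series resistors.
R_p = (32.0×100)/(32.0+100) = 24.24 Ω
R_total = R_p + 928 = 24.24 + 928 = 952.2 Ω
I = V / R_total = 207 / 952.2 = 0.2174 A
Voltage across the parallel pair: V_p = I × R_p = 0.2174 × 24.24 = 5.270 V
R1 sits across V_p; its power is V_p²/R.
P_R1 = (5.270)² / 32.0 = 0.8679 W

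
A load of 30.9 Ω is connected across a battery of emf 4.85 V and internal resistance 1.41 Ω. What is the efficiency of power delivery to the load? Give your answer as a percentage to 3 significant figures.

95.6 %

The source delivers εI, of which I²R reaches the load and I²r is lost; since I is common, η = R/(R+r).
η = R / (R + r) = 30.9 / (30.9 + 1.41) = 0.9564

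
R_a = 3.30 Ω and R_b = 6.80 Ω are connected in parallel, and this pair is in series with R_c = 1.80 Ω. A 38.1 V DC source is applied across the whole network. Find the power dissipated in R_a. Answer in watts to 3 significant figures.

134 W

First find R_p for the parallel pair, then treat R_p + R_c as a series loop.
R_p = (3.30×6.80)/(3.30+6.80) = 2.222 Ω
R_total = R_p + 1.80 = 2.222 + 1.80 = 4.022 Ω
I = V / R_total = 38.1 / 4.022 = 9.473 A
Voltage across the parallel pair: V_p = I × R_p = 9.473 × 2.222 = 21.05 V
R_a sits across V_p; its power is V_p²/R.
P_R_a = (21.05)² / 3.30 = 134.2 W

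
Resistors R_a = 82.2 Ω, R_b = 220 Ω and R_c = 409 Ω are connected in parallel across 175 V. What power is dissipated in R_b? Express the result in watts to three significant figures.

139 W

R_b sits directly across the source, so P = V²/R with V = 175 V.
P_R_b = V² / R_b = (175)² / 220 Ω = 139.2 W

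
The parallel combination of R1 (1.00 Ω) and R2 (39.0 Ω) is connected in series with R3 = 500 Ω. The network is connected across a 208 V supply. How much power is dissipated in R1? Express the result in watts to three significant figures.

0.164 W

Reduce the parallel combination to a single R_p; the circuit then becomes R_p in series with the remaining resistor.
R_p = (1.00×39.0)/(1.00+39.0) = 0.9750 Ω
R_total = R_p + 500 = 0.9750 + 500 = 501.0 Ω
I = V / R_total = 208 / 501.0 = 0.4152 A
Voltage across the parallel pair: V_p = I × R_p = 0.4152 × 0.9750 = 0.4048 V
R1 has V_p across it, so P = V_p²/R1.
P_R1 = (0.4048)² / 1.00 = 0.1639 W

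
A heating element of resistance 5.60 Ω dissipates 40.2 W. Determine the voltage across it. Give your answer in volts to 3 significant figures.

15.0 V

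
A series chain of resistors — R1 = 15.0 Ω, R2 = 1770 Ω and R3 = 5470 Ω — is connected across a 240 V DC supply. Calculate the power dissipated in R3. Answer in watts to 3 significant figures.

5.99 W

Since the resistors are in series they all carry the loop current I = V/R_total; the power in any one is I²R.
R_total = 15.0 + 1770 + 5470 = 7255 Ω
I = V / R_total = 240 / 7255 = 0.03308 A
P_R3 = I² × R3 = (0.03308)² × 5470 = 5.986 W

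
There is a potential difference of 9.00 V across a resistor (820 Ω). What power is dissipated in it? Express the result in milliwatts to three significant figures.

V and R are stated; P = V²/R avoids computing the current.
P = (9.00 V)² / 820 Ω = 0.09878 W

98.8 mW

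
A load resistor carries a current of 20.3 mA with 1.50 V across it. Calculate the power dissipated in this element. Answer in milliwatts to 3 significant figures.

30.5 mW

With V and I both given, power follows immediately from P = V I.
P = 1.50 V × 0.02030 A = 0.03045 W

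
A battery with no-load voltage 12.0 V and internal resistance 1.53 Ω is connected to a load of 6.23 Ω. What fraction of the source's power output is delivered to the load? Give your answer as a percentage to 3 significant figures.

80.3 %

Efficiency is P_load / P_total. With a series r and R sharing the same I, P = I²R for each, so η = R/(R+r).
η = R / (R + r) = 6.23 / (6.23 + 1.53) = 0.8028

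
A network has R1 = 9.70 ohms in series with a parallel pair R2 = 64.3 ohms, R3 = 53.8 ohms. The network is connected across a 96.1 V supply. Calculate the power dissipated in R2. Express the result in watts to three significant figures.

First combine the parallel branches into one equivalent R_p, then R1 + R_p is a series pair.
R_p = (64.3×53.8)/(64.3+53.8) = 29.29 Ω
R_total = 9.70 + 29.29 = 38.99 Ω
I = V / R_total = 96.1 / 38.99 = 2.465 A
Voltage across the parallel pair: V_p = I × R_p = 2.465 × 29.29 = 72.19 V
R2 is across V_p, so use P = V²/R for that branch.
P_R2 = (72.19)² / 64.3 = 81.06 W

81.1 W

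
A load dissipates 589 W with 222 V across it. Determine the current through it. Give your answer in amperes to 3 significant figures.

2.65 A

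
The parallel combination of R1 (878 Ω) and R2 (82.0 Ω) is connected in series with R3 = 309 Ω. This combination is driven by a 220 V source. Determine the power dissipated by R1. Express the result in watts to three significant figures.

Reduce the parallel combination to a single R_p; the circuit then becomes R_p in series with the remaining resistor.
R_p = (878×82.0)/(878+82.0) = 75.00 Ω
R_total = R_p + 309 = 75.00 + 309 = 384.0 Ω
I = V / R_total = 220 / 384.0 = 0.5729 A
Voltage across the parallel pair: V_p = I × R_p = 0.5729 × 75.00 = 42.97 V
R1 has V_p across it, so P = V_p²/R1.
P_R1 = (42.97)² / 878 = 2.103 W

2.10 W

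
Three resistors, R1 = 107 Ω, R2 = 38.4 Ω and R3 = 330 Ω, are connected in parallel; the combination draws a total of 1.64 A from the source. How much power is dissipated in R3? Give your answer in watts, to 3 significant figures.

5.52 W

Parallel branches share V, not I — compute V via R_eq, then use V²/R for the target branch.
1/R_eq = 1/107 + 1/38.4 + 1/330 ⇒ R_eq = 26.03 Ω
V = I_total × R_eq = 1.640 × 26.03 = 42.69 V
P_R3 = V² / R3 = (42.69)² / 330 = 5.522 W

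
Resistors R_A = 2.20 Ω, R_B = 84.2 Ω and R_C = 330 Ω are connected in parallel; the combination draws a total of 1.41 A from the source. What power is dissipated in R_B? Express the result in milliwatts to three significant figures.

107 mW

The branches share the same voltage, but only the total current is given — find V from the equivalent resistance first.
1/R_eq = 1/2.20 + 1/84.2 + 1/330 ⇒ R_eq = 2.130 Ω
V = I_total × R_eq = 1.410 × 2.130 = 3.004 V
P_R_B = V² / R_B = (3.004)² / 84.2 = 0.1071 W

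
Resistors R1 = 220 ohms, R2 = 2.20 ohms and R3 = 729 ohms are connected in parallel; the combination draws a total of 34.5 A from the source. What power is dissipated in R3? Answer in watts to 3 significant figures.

Parallel branches share V, not I — compute V via R_eq, then use V²/R for the target branch.
1/R_eq = 1/220 + 1/2.20 + 1/729 ⇒ R_eq = 2.172 Ω
V = I_total × R_eq = 34.50 × 2.172 = 74.92 V
P_R3 = V² / R3 = (74.92)² / 729 = 7.701 W

7.70 W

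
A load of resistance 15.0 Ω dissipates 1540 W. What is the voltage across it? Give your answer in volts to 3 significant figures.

Inverting the appropriate power form: V = √(P R).
V = √(1540 × 15.0) = 152.0 V

152 V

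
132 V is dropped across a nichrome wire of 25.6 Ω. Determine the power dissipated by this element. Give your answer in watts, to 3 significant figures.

681 W

Voltage and resistance are given, so P = V²/R is the one-step route.
P = (132 V)² / 25.6 Ω = 680.6 W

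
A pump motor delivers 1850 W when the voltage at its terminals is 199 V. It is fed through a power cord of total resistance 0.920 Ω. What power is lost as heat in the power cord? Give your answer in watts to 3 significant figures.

79.5 W

Line loss is just I²R for the cable — we know both I and R_line directly.
I = P / V = 1850 / 199 = 9.296 A through the power cord.
P_line = I² R_line = (9.296)² × 0.920 = 79.51 W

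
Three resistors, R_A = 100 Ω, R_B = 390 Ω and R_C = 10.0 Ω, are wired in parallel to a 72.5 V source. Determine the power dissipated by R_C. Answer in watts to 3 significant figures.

Parallel branches share the same voltage; P = V²/R gives the branch power in one step.
P_R_C = V² / R_C = (72.5)² / 10.0 Ω = 525.6 W

526 W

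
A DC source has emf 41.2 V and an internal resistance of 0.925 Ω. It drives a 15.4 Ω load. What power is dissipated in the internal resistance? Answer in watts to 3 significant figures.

The internal resistance carries the same current as the load; P_int = I²r.
I = ε / (r + R) = 41.2 / (0.925 + 15.4) = 2.524 A
P_int = I² r = (2.524)² × 0.925 = 5.892 W

5.89 W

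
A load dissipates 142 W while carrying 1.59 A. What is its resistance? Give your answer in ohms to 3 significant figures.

From P = V I = I²R = V²/R, with the two given quantities we get R = P / I².
R = 142 / (1.590)² = 56.17 Ω

56.2 Ω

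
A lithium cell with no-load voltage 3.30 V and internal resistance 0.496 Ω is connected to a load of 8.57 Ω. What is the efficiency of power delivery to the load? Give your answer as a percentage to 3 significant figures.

94.5 %

Efficiency is P_load / P_total. With a series r and R sharing the same I, P = I²R for each, so η = R/(R+r).
η = R / (R + r) = 8.57 / (8.57 + 0.496) = 0.9453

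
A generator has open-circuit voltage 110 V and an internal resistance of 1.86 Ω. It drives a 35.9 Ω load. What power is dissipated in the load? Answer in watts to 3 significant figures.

305 W

The internal resistance and the load are in series, so the same I flows through both; get I from ε/(r+R), then I²R for the load.
I = ε / (r + R) = 110 / (1.86 + 35.9) = 2.913 A
P_load = I² R = (2.913)² × 35.9 = 304.7 W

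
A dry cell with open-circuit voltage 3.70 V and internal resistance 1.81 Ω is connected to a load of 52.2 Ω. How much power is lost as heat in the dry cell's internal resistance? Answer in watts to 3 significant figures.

0.00849 W

The internal resistance carries the same current as the load; P_int = I²r.
I = ε / (r + R) = 3.70 / (1.81 + 52.2) = 0.06851 A
P_int = I² r = (0.06851)² × 1.81 = 0.008494 W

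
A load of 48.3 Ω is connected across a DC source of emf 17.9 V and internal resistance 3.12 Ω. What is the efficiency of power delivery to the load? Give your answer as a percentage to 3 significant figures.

93.9 %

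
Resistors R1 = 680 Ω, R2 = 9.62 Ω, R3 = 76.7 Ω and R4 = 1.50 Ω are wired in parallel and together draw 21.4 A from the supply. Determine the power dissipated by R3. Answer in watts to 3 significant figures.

The branches share the same voltage, but only the total current is given — find V from the equivalent resistance first.
1/R_eq = 1/680 + 1/9.62 + 1/76.7 + 1/1.50 ⇒ R_eq = 1.274 Ω
V = I_total × R_eq = 21.40 × 1.274 = 27.26 V
P_R3 = V² / R3 = (27.26)² / 76.7 = 9.686 W

9.69 W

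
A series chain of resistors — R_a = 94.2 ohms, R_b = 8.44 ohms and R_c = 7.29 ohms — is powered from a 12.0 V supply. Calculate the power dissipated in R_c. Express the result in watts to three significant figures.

0.0869 W

Series elements share the same current, so find I first, then use P = I²R.
R_total = 94.2 + 8.44 + 7.29 = 109.9 Ω
I = V / R_total = 12.0 / 109.9 = 0.1092 A
P_R_c = I² × R_c = (0.1092)² × 7.29 = 0.08687 W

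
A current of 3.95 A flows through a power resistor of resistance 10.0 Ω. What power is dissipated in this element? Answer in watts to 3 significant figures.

Current and resistance are given, so P = I²R is the direct form.
P = (3.950 A)² × 10.0 Ω = 156.0 W

156 W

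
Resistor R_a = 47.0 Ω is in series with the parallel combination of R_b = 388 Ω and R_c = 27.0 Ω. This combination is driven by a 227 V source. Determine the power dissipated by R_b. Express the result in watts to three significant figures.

16.2 W

First combine the parallel branches into one equivalent R_p, then R_a + R_p is a series pair.
R_p = (388×27.0)/(388+27.0) = 25.24 Ω
R_total = 47.0 + 25.24 = 72.24 Ω
I = V / R_total = 227 / 72.24 = 3.142 A
Voltage across the parallel pair: V_p = I × R_p = 3.142 × 25.24 = 79.32 V
R_b sees V_p directly, so P = V_p² / R_b.
P_R_b = (79.32)² / 388 = 16.22 W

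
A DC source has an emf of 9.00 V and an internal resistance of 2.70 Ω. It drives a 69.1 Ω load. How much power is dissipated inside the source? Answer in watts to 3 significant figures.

r is in series with the load, so it carries the full circuit current — the loss in it is I²r.
I = ε / (r + R) = 9.00 / (2.70 + 69.1) = 0.1253 A
P_int = I² r = (0.1253)² × 2.70 = 0.04242 W

0.0424 W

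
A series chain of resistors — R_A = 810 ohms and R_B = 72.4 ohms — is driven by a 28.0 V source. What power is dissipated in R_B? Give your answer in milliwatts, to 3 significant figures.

Series elements share the same current, so find I first, then use P = I²R.
R_total = 810 + 72.4 = 882.4 Ω
I = V / R_total = 28.0 / 882.4 = 0.03173 A
P_R_B = I² × R_B = (0.03173)² × 72.4 = 0.07290 W

72.9 mW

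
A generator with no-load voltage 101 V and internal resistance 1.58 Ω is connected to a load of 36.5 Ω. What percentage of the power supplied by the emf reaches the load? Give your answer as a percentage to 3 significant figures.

95.9 %

Efficiency is P_load / P_total. With a series r and R sharing the same I, P = I²R for each, so η = R/(R+r).
η = R / (R + r) = 36.5 / (36.5 + 1.58) = 0.9585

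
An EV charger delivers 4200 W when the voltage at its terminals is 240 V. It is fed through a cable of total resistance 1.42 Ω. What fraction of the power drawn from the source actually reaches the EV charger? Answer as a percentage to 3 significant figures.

I = P / V = 4200 / 240 = 17.50 A through the cable.
P_line = I² R_line = (17.50)² × 1.42 = 434.9 W
P_source = P_load + P_line = 4200 + 434.9 = 4635 W
η = P_load / P_source = 4200 / 4635 = 0.9062

90.6 %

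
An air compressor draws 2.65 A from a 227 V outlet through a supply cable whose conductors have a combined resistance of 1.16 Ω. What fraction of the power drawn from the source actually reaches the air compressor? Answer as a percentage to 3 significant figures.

The supply cable carries the full 2.65 A.
P_line = I² R_line = (2.650)² × 1.16 = 8.146 W
P_source = V I = 227 × 2.650 = 601.5 W; P_load = 593.4 W
η = P_load / P_source = 593.4 / 601.5 = 0.9865

98.6 %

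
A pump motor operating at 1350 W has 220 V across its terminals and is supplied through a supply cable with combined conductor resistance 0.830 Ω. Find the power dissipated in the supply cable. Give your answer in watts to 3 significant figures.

31.3 W

Line loss is just I²R for the cable — we know both I and R_line directly.
I = P / V = 1350 / 220 = 6.136 A through the supply cable.
P_line = I² R_line = (6.136)² × 0.830 = 31.25 W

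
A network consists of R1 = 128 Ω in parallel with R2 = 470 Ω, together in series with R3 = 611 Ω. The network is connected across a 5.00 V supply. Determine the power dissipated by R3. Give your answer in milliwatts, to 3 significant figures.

Collapse the R1‖R2 pair into one equivalent R_p; then R_p and R3 form a series string.
R_p = (128×470)/(128+470) = 100.6 Ω
R_total = R_p + 611 = 100.6 + 611 = 711.6 Ω
I = V / R_total = 5.00 / 711.6 = 0.007026 A
R3 is the series element, so its power is I²R.
P_R3 = (0.007026)² × 611 = 0.03017 W

30.2 mW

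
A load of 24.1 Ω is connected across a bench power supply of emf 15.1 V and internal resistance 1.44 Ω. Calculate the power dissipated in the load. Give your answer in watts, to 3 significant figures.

8.42 W

Load and internal resistance form a series loop — compute the loop current, then the load power via I²R.
I = ε / (r + R) = 15.1 / (1.44 + 24.1) = 0.5912 A
P_load = I² R = (0.5912)² × 24.1 = 8.424 W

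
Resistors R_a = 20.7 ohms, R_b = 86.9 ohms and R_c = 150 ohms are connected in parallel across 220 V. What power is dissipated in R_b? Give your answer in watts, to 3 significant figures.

R_b sits directly across the source, so P = V²/R with V = 220 V.
P_R_b = V² / R_b = (220)² / 86.9 Ω = 557.0 W

557 W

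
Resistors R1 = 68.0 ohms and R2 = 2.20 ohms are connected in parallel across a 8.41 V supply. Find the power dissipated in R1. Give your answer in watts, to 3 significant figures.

Parallel branches share the same voltage; P = V²/R gives the branch power in one step.
P_R1 = V² / R1 = (8.41)² / 68.0 Ω = 1.040 W

1.04 W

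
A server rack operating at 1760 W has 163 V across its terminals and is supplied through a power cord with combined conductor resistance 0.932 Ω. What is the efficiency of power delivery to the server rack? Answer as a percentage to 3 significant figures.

I = P / V = 1760 / 163 = 10.80 A through the power cord.
P_line = I² R_line = (10.80)² × 0.932 = 108.7 W
P_source = P_load + P_line = 1760 + 108.7 = 1869 W
η = P_load / P_source = 1760 / 1869 = 0.9419

94.2 %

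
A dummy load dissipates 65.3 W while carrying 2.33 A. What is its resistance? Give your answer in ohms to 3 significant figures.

Inverting the appropriate power form: R = P / I².
R = 65.3 / (2.330)² = 12.03 Ω

12.0 Ω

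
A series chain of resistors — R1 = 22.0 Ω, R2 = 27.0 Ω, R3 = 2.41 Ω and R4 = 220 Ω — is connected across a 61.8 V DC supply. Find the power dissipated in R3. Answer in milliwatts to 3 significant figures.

125 mW

Series elements share the same current, so find I first, then use P = I²R.
R_total = 22.0 + 27.0 + 2.41 + 220 = 271.4 Ω
I = V / R_total = 61.8 / 271.4 = 0.2277 A
P_R3 = I² × R3 = (0.2277)² × 2.41 = 0.1250 W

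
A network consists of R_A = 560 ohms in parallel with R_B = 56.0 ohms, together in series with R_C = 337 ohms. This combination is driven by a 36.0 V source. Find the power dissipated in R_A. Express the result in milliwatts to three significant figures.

First find R_p for the parallel pair, then treat R_p + R_C as a series loop.
R_p = (560×56.0)/(560+56.0) = 50.91 Ω
R_total = R_p + 337 = 50.91 + 337 = 387.9 Ω
I = V / R_total = 36.0 / 387.9 = 0.09281 A
Voltage across the parallel pair: V_p = I × R_p = 0.09281 × 50.91 = 4.725 V
Use P = V²/R for R_A with V = V_p.
P_R_A = (4.725)² / 560 = 0.03986 W

39.9 mW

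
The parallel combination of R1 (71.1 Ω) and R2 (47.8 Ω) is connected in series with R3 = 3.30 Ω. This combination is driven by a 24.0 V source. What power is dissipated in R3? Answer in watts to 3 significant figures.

1.87 W

Reduce the parallel combination to a single R_p; the circuit then becomes R_p in series with the remaining resistor.
R_p = (71.1×47.8)/(71.1+47.8) = 28.58 Ω
R_total = R_p + 3.30 = 28.58 + 3.30 = 31.88 Ω
I = V / R_total = 24.0 / 31.88 = 0.7527 A
R3 carries the full series current, so P = I²R.
P_R3 = (0.7527)² × 3.30 = 1.870 W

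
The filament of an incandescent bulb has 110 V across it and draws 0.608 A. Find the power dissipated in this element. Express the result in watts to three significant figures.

66.9 W

With V and I both given, power follows immediately from P = V I.
P = 110 V × 0.6080 A = 66.88 W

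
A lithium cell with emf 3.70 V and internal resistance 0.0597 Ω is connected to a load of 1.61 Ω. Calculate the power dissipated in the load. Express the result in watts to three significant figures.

7.91 W

The internal resistance and the load are in series, so the same I flows through both; get I from ε/(r+R), then I²R for the load.
I = ε / (r + R) = 3.70 / (0.0597 + 1.61) = 2.216 A
P_load = I² R = (2.216)² × 1.61 = 7.906 W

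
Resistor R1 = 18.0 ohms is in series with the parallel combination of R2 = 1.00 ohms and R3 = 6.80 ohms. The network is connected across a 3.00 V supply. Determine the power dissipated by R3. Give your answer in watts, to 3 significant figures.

Collapse R2‖R3 to a single equivalent, reducing the network to two series elements.
R_p = (1.00×6.80)/(1.00+6.80) = 0.8718 Ω
R_total = 18.0 + 0.8718 = 18.87 Ω
I = V / R_total = 3.00 / 18.87 = 0.1590 A
Voltage across the parallel pair: V_p = I × R_p = 0.1590 × 0.8718 = 0.1386 V
With V_p across R3, its power is V_p²/R3.
P_R3 = (0.1386)² / 6.80 = 0.002824 W

0.00282 W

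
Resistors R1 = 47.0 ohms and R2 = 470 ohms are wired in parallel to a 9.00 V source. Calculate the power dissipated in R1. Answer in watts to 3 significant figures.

The supply voltage appears across each parallel branch — just use P = V²/R1.
P_R1 = V² / R1 = (9.00)² / 47.0 Ω = 1.723 W

1.72 W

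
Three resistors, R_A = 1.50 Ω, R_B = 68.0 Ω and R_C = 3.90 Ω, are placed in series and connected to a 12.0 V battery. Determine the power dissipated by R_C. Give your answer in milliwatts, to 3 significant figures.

104 mW

Series elements share the same current, so find I first, then use P = I²R.
R_total = 1.50 + 68.0 + 3.90 = 73.40 Ω
I = V / R_total = 12.0 / 73.40 = 0.1635 A
P_R_C = I² × R_C = (0.1635)² × 3.90 = 0.1042 W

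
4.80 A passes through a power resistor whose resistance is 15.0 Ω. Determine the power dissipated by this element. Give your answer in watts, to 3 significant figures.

Knowing I and R, the power is just I²R — no need to find V first.
P = (4.800 A)² × 15.0 Ω = 345.6 W

346 W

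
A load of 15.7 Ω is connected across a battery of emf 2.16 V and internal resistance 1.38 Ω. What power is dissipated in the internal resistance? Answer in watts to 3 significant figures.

r is in series with the load, so it carries the full circuit current — the loss in it is I²r.
I = ε / (r + R) = 2.16 / (1.38 + 15.7) = 0.1265 A
P_int = I² r = (0.1265)² × 1.38 = 0.02207 W

0.0221 W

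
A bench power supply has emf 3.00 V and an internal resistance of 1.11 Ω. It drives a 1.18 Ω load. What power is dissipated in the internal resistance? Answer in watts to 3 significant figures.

1.90 W

Internal loss is I²r, with I set by the total series resistance r+R.
I = ε / (r + R) = 3.00 / (1.11 + 1.18) = 1.310 A
P_int = I² r = (1.310)² × 1.11 = 1.905 W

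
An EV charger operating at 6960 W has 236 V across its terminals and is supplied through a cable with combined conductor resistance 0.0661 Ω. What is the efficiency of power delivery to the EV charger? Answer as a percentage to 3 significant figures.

I = P / V = 6960 / 236 = 29.49 A through the cable.
P_line = I² R_line = (29.49)² × 0.0661 = 57.49 W
P_source = P_load + P_line = 6960 + 57.49 = 7017 W
η = P_load / P_source = 6960 / 7017 = 0.9918

99.2 %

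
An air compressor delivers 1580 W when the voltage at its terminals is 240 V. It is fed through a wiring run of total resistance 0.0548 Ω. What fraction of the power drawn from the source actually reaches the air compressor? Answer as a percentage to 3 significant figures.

99.8 %

I = P / V = 1580 / 240 = 6.583 A through the wiring run.
P_line = I² R_line = (6.583)² × 0.0548 = 2.375 W
P_source = P_load + P_line = 1580 + 2.375 = 1582 W
η = P_load / P_source = 1580 / 1582 = 0.9985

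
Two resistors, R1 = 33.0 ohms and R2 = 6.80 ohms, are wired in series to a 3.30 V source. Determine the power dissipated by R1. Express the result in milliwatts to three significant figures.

227 mW

In a series string the same current flows through every resistor — find that current, then P = I²R for the one we want.
R_total = 33.0 + 6.80 = 39.80 Ω
I = V / R_total = 3.30 / 39.80 = 0.08291 A
P_R1 = I² × R1 = (0.08291)² × 33.0 = 0.2269 W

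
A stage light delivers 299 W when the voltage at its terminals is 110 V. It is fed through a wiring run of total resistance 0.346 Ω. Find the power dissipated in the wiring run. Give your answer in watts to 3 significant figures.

2.56 W

The wiring run and load are in series, so the same current flows in both; the loss is I²R_line.
I = P / V = 299 / 110 = 2.718 A through the wiring run.
P_line = I² R_line = (2.718)² × 0.346 = 2.556 W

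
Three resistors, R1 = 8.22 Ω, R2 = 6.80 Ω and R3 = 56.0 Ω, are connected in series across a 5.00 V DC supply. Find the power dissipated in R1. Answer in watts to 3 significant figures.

0.0407 W

The current is common to all series resistors; compute it, then apply P = I²R for the target.
R_total = 8.22 + 6.80 + 56.0 = 71.02 Ω
I = V / R_total = 5.00 / 71.02 = 0.07040 A
P_R1 = I² × R1 = (0.07040)² × 8.22 = 0.04074 W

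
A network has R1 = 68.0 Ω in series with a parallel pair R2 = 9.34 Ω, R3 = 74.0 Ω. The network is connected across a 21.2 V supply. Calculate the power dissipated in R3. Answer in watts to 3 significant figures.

0.0718 W

Collapse R2‖R3 to a single equivalent, reducing the network to two series elements.
R_p = (9.34×74.0)/(9.34+74.0) = 8.293 Ω
R_total = 68.0 + 8.293 = 76.29 Ω
I = V / R_total = 21.2 / 76.29 = 0.2779 A
Voltage across the parallel pair: V_p = I × R_p = 0.2779 × 8.293 = 2.304 V
With V_p across R3, its power is V_p²/R3.
P_R3 = (2.304)² / 74.0 = 0.07177 W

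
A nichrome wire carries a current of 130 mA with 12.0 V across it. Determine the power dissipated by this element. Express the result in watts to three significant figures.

With V and I both given, power follows immediately from P = V I.
P = 12.0 V × 0.1300 A = 1.560 W

1.56 W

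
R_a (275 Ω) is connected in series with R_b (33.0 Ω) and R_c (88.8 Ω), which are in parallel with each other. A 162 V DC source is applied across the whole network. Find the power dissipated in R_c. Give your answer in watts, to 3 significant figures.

1.91 W

Reduce the parallel pair to R_p first; the network is then a simple series string.
R_p = (33.0×88.8)/(33.0+88.8) = 24.06 Ω
R_total = 275 + 24.06 = 299.1 Ω
I = V / R_total = 162 / 299.1 = 0.5417 A
Voltage across the parallel pair: V_p = I × R_p = 0.5417 × 24.06 = 13.03 V
R_c sees V_p directly, so P = V_p² / R_c.
P_R_c = (13.03)² / 88.8 = 1.913 W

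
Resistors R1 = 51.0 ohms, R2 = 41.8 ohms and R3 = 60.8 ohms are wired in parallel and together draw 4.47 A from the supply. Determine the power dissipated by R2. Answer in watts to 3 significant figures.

Parallel branches share V, not I — compute V via R_eq, then use V²/R for the target branch.
1/R_eq = 1/51.0 + 1/41.8 + 1/60.8 ⇒ R_eq = 16.67 Ω
V = I_total × R_eq = 4.470 × 16.67 = 74.53 V
P_R2 = V² / R2 = (74.53)² / 41.8 = 132.9 W

133 W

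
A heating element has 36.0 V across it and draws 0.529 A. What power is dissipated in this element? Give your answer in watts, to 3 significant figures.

V and I are known directly — P = V I, no intermediate step needed.
P = 36.0 V × 0.5290 A = 19.04 W

19.0 W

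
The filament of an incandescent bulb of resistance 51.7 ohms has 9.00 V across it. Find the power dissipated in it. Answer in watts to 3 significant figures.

1.57 W

We know the drop across the element and its resistance — P = V²/R, one step.
P = (9.00 V)² / 51.7 Ω = 1.567 W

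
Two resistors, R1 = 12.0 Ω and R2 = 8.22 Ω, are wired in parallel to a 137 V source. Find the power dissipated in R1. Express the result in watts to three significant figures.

Each parallel branch sees the full supply voltage, so P = V²/R applies directly to the target branch.
P_R1 = V² / R1 = (137)² / 12.0 Ω = 1564 W

1560 W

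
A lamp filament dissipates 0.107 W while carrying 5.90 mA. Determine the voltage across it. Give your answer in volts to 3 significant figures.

Inverting the appropriate power form: V = P / I.
V = 0.107 / 0.005900 = 18.14 V

18.1 V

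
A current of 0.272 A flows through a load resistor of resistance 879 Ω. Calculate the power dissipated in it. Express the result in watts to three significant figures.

65.0 W

The current through and the resistance of the element are both given; use P = I²R.
P = (0.2720 A)² × 879 Ω = 65.03 W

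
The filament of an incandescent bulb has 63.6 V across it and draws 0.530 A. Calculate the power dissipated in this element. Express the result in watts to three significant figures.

33.7 W

Both the voltage across and the current through the element are known, so P = V I applies directly.
P = 63.6 V × 0.5300 A = 33.71 W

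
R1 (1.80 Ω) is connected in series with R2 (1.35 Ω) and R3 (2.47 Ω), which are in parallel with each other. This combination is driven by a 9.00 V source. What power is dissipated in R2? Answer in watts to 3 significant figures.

Replace R2 and R3 with their parallel equivalent so the circuit becomes R1 in series with R_p.
R_p = (1.35×2.47)/(1.35+2.47) = 0.8729 Ω
R_total = 1.80 + 0.8729 = 2.673 Ω
I = V / R_total = 9.00 / 2.673 = 3.367 A
Voltage across the parallel pair: V_p = I × R_p = 3.367 × 0.8729 = 2.939 V
R2 is across V_p, so use P = V²/R for that branch.
P_R2 = (2.939)² / 1.35 = 6.399 W

6.40 W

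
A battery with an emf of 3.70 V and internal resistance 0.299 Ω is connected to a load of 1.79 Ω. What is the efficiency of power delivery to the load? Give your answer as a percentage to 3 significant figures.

The source delivers εI, of which I²R reaches the load and I²r is lost; since I is common, η = R/(R+r).
η = R / (R + r) = 1.79 / (1.79 + 0.299) = 0.8569

85.7 %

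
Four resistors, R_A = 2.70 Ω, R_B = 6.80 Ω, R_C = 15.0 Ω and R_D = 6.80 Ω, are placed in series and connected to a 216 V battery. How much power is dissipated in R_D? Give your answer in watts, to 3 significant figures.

The current is common to all series resistors; compute it, then apply P = I²R for the target.
R_total = 2.70 + 6.80 + 15.0 + 6.80 = 31.30 Ω
I = V / R_total = 216 / 31.30 = 6.901 A
P_R_D = I² × R_D = (6.901)² × 6.80 = 323.8 W

324 W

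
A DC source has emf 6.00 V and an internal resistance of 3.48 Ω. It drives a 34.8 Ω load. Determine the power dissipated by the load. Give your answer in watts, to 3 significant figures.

0.855 W

The internal resistance and the load are in series, so the same I flows through both; get I from ε/(r+R), then I²R for the load.
I = ε / (r + R) = 6.00 / (3.48 + 34.8) = 0.1567 A
P_load = I² R = (0.1567)² × 34.8 = 0.8549 W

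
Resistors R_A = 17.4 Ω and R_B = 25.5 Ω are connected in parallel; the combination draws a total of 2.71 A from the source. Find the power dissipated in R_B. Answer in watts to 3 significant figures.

30.8 W

The branches share the same voltage, but only the total current is given — find V from the equivalent resistance first.
1/R_eq = 1/17.4 + 1/25.5 ⇒ R_eq = 10.34 Ω
V = I_total × R_eq = 2.710 × 10.34 = 28.03 V
P_R_B = V² / R_B = (28.03)² / 25.5 = 30.81 W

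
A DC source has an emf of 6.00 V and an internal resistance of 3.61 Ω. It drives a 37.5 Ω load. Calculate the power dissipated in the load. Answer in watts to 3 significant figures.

Find the circuit current first, then P = I²R for the load (series elements share I).
I = ε / (r + R) = 6.00 / (3.61 + 37.5) = 0.1459 A
P_load = I² R = (0.1459)² × 37.5 = 0.7988 W

0.799 W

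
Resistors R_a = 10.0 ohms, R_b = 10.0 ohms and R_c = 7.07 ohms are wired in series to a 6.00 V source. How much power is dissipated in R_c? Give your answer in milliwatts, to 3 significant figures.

In a series string the same current flows through every resistor — find that current, then P = I²R for the one we want.
R_total = 10.0 + 10.0 + 7.07 = 27.07 Ω
I = V / R_total = 6.00 / 27.07 = 0.2216 A
P_R_c = I² × R_c = (0.2216)² × 7.07 = 0.3473 W

347 mW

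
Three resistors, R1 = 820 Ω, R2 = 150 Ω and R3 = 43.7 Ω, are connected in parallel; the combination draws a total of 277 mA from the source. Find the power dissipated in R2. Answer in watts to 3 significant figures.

0.540 W

Parallel branches share V, not I — compute V via R_eq, then use V²/R for the target branch.
1/R_eq = 1/820 + 1/150 + 1/43.7 ⇒ R_eq = 32.50 Ω
V = I_total × R_eq = 0.2770 × 32.50 = 9.002 V
P_R2 = V² / R2 = (9.002)² / 150 = 0.5403 W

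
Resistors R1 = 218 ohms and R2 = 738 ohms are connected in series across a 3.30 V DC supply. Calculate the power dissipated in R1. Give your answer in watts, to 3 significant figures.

In a series string the same current flows through every resistor — find that current, then P = I²R for the one we want.
R_total = 218 + 738 = 956.0 Ω
I = V / R_total = 3.30 / 956.0 = 0.003452 A
P_R1 = I² × R1 = (0.003452)² × 218 = 0.002598 W

0.00260 W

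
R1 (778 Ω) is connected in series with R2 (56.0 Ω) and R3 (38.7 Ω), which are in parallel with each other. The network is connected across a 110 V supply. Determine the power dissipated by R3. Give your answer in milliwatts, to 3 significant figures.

Replace R2 and R3 with their parallel equivalent so the circuit becomes R1 in series with R_p.
R_p = (56.0×38.7)/(56.0+38.7) = 22.88 Ω
R_total = 778 + 22.88 = 800.9 Ω
I = V / R_total = 110 / 800.9 = 0.1373 A
Voltage across the parallel pair: V_p = I × R_p = 0.1373 × 22.88 = 3.143 V
R3 sees V_p directly, so P = V_p² / R3.
P_R3 = (3.143)² / 38.7 = 0.2553 W

255 mW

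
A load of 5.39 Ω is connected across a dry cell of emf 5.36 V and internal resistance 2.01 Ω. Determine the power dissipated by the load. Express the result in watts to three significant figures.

2.83 W

Load and internal resistance form a series loop — compute the loop current, then the load power via I²R.
I = ε / (r + R) = 5.36 / (2.01 + 5.39) = 0.7243 A
P_load = I² R = (0.7243)² × 5.39 = 2.828 W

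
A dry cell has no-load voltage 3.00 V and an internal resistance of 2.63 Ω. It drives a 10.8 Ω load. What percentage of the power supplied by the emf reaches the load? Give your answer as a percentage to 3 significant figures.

Both r and R carry the same current, so the power split is just the resistance split: η = R/(R+r).
η = R / (R + r) = 10.8 / (10.8 + 2.63) = 0.8042

80.4 %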